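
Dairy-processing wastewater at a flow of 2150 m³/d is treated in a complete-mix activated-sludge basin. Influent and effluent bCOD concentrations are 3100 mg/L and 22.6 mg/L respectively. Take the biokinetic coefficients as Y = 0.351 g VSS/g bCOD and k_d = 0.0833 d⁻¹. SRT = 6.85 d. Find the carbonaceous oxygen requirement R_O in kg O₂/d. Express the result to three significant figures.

Observed yield with endogenous decay: Y_obs = Y / (1 + k_d·θ_c) = 0.351 / (1 + 0.0833 × 6.85) = 0.351 / 1.571 = 0.2235 g VSS/g bCOD.
Mass of bCOD removed per day: Q(S₀ − S) = 2150 × 3077 g/m³ = 6616 kg/d.
P_X = Y_obs·Q·(S₀ − S) = 0.2235 × 6616 = 1479 kg VSS/d.
Carbonaceous O₂ demand = substrate oxidised − cell-mass equivalent = 6616 − 1.42 × 1479 = 4517 kg O₂/d.

R_O ≈ 4520 kg O₂/d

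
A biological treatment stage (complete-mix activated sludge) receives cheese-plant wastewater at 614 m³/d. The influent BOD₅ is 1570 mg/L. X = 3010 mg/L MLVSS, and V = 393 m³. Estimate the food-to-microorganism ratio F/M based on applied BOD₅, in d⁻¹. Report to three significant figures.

F/M ≈ 0.815 d⁻¹

Food-to-microorganism ratio F/M = Q S₀ / (V X) = 614 × 1570 / (393.0 × 3010) = 0.8149 d⁻¹.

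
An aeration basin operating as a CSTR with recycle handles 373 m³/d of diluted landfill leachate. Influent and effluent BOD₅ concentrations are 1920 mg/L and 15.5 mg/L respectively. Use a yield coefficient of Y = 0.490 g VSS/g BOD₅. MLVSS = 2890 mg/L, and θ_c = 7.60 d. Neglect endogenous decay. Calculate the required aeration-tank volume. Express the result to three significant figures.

With k_d = 0 the design equation reduces to V = Y Q (S₀−S) θ_c / X = 0.490 × 373 × (1920 − 15.5) × 7.60 / 2890 = 915.4 m³.

V ≈ 915 m³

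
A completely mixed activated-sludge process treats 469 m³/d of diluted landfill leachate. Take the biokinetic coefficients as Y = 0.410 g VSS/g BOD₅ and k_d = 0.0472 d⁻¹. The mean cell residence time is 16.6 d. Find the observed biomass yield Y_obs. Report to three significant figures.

Y_obs = Y / (1 + k_d θ_c) = 0.410 / (1 + 0.0472 × 16.6) = 0.410 / 1.784 = 0.2299.

Y_obs ≈ 0.230 g VSS/g BOD₅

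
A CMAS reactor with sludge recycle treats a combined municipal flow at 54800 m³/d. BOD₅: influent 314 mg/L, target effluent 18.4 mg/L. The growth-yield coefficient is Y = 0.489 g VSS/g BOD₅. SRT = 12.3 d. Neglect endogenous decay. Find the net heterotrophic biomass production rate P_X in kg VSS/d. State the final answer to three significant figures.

Since k_d ≈ 0, Y_obs = Y = 0.489 g VSS/g BOD₅.
Mass of BOD₅ removed per day: Q(S₀ − S) = 54800 × 295.6 g/m³ = 16199 kg/d.
So the net sludge growth is P_X = 0.4890 × 16199 = 7921 kg VSS/d.

P_X ≈ 7920 kg VSS/d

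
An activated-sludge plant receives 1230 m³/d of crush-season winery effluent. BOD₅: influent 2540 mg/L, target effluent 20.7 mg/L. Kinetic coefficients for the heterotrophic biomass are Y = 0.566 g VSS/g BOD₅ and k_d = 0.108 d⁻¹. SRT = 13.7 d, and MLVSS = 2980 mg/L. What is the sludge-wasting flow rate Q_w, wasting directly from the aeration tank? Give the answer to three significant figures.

Q_w ≈ 237 m³/d

From the SRT design equation V = Y Q (S₀−S) θ_c / [X (1 + k_d θ_c)] = 0.566 × 1230 × (2540 − 20.7) × 13.7 / [2980 × (1 + 0.108 × 13.7)] = 2.4×10^7 / 7389 = 3252 m³.
For wasting at MLVSS concentration, Q_w = V/θ_c = 3252/13.7 = 237.4 m³/d.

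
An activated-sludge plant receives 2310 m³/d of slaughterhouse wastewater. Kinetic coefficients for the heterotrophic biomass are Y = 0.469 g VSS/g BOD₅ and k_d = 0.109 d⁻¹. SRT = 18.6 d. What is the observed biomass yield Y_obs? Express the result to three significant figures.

The observed yield is Y_obs = Y/(1 + k_d·θ_c) = 0.469 / (1 + 0.109 × 18.6) = 0.469 / 3.027 = 0.1549 g VSS per g BOD₅ removed.

Y_obs ≈ 0.155 g VSS/g BOD₅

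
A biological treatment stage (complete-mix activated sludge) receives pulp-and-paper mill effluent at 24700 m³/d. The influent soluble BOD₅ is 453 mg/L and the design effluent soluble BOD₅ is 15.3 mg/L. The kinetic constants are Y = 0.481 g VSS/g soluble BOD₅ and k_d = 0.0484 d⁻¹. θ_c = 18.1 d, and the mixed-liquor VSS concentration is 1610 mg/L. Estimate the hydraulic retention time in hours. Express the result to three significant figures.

Rearranging the biomass balance for a CMAS with decay, V = Y·Q·ΔS·θ_c / [X·(1+k_d θ_c)] = 0.481 × 24700 × (453 − 15.3) × 18.1 / [1610 × (1 + 0.0484 × 18.1)] = 9.41×10^7 / 3020 = 31162 m³.
τ = V/Q = 31162/24700 = 1.262 d, or 30.28 h.

τ ≈ 30.3 h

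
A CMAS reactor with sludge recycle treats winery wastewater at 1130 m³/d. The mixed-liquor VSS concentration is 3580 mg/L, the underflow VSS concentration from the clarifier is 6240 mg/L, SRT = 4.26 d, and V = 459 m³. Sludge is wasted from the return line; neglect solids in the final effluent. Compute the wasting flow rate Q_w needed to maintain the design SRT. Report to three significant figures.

Q_w ≈ 61.8 m³/d

Wasting from the return line (neglecting effluent solids): Q_w = V·X / (θ_c·X_r) = 459.0 × 3580 / (4.26 × 6240) = 61.82 m³/d.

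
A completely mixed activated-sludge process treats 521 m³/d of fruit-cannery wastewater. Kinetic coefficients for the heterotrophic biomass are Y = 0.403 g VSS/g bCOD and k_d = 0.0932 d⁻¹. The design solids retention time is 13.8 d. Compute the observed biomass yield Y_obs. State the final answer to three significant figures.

Correct the yield for decay: Y_obs = Y/(1 + k_d θ_c) = 0.403 / (1 + 0.0932 × 13.8) = 0.403 / 2.286 = 0.1763.

Y_obs ≈ 0.176 g VSS/g bCOD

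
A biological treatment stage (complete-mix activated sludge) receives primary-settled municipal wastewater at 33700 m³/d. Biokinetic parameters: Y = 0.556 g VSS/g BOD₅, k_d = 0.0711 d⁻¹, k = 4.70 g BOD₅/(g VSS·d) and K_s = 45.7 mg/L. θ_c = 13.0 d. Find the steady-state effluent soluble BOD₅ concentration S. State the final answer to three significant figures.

From the Monod/SRT balance for a CMAS, S = K_s·(1+k_d θ_c)/[θ_c·(Y k − k_d) − 1] = 45.7 × (1 + 0.0711 × 13.0) / [13.0 × (0.556 × 4.70 − 0.0711) − 1] = 87.94 / 32.05 = 2.744 mg/L.

S ≈ 2.74 mg/L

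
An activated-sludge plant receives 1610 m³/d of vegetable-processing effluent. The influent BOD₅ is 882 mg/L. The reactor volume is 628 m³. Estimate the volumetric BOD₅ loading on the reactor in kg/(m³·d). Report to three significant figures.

Volumetric loading L_v = Q·S₀ / V = 1610 × 882 g/m³ / 628.0 m³ = 2261 g/(m³·d) = 2.261 kg BOD₅/(m³·d).

L_v ≈ 2.26 kg BOD₅/(m³·d)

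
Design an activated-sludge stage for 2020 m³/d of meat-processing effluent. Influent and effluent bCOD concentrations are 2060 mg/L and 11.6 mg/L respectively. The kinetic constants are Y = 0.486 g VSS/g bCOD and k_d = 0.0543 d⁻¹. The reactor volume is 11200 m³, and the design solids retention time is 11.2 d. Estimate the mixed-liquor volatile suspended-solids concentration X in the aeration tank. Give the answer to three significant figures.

X ≈ 1250 mg/L

Solving the biomass balance for X: X = Y Q (S₀−S) θ_c / [V (1+k_d θ_c)] = 0.486 × 2020 × (2060 − 11.6) × 11.2 / [11200 × (1 + 0.0543 × 11.2)] = 1250 mg/L.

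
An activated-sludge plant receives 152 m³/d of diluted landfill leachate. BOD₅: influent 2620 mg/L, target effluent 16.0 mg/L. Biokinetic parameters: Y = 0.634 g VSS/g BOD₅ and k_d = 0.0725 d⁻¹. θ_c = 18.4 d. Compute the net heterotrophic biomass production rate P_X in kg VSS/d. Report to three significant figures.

Y_obs = Y / (1 + k_d θ_c) = 0.634 / (1 + 0.0725 × 18.4) = 0.634 / 2.334 = 0.2716.
Q·(S₀ − S) = 152 × (2620 − 16.0) × 10⁻³ = 395.8 kg/d removed.
So the net sludge growth is P_X = 0.2716 × 395.8 = 107.5 kg VSS/d.

P_X ≈ 108 kg VSS/d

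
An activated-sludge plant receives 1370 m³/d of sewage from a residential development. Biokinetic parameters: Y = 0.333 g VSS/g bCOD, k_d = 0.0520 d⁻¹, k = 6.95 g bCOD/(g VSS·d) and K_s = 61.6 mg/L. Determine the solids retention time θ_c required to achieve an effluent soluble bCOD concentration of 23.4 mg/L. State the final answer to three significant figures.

Specific growth rate at S = 23.4 mg/L: μ = YkS/(K_s+S) = 0.333·6.95·23.4/(61.6+23.4) = 0.6371 d⁻¹.
Then 1/θ_c = μ − k_d = 0.6371 − 0.0520 = 0.5851 d⁻¹, giving θ_c = 1.709 d.

θ_c ≈ 1.71 d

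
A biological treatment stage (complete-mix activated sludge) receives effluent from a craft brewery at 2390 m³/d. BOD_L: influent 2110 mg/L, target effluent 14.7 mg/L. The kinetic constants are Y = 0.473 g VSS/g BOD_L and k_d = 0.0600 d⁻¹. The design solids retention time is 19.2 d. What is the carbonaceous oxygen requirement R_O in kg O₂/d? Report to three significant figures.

Y_obs = Y / (1 + k_d θ_c) = 0.473 / (1 + 0.0600 × 19.2) = 0.473 / 2.152 = 0.2198.
Mass of BOD_L removed per day: Q(S₀ − S) = 2390 × 2095 g/m³ = 5008 kg/d.
Biomass synthesised: P_X = Y_obs × 5008 = 1101 kg VSS/d.
Carbonaceous O₂ demand = substrate oxidised − cell-mass equivalent = 5008 − 1.42 × 1101 = 3445 kg O₂/d.

R_O ≈ 3440 kg O₂/d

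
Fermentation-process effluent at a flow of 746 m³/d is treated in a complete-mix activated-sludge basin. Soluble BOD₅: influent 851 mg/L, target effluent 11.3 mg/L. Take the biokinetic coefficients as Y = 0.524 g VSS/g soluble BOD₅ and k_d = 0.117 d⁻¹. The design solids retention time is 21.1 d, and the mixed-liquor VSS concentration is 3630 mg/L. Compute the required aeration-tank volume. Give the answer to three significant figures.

V ≈ 550 m³

From the SRT design equation V = Y Q (S₀−S) θ_c / [X (1 + k_d θ_c)] = 0.524 × 746 × (851 − 11.3) × 21.1 / [3630 × (1 + 0.117 × 21.1)] = 6.93×10^6 / 12591 = 550.1 m³.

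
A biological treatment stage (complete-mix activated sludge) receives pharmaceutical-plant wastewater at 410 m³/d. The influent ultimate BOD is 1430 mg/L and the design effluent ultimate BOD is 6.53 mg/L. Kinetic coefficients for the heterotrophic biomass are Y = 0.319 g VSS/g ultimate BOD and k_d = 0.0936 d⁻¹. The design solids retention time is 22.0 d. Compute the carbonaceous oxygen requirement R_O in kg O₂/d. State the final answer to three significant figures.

The observed yield is Y_obs = Y/(1 + k_d·θ_c) = 0.319 / (1 + 0.0936 × 22.0) = 0.319 / 3.059 = 0.1043 g VSS per g ultimate BOD removed.
Q·(S₀ − S) = 410 × (1430 − 6.53) × 10⁻³ = 583.6 kg/d removed.
P_X = Y_obs·Q·(S₀ − S) = 0.1043 × 583.6 = 60.86 kg VSS/d.
R_O = Q·(S₀ − S) − 1.42·P_X = 583.6 − 1.42 × 60.86 = 497.2 kg O₂/d.

R_O ≈ 497 kg O₂/d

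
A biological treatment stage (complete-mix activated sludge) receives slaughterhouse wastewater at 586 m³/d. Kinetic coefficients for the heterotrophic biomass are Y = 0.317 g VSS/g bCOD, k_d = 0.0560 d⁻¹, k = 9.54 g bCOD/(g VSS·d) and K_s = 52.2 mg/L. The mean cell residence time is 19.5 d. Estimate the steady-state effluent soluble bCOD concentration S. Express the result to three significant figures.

From the Monod/SRT balance for a CMAS, S = K_s·(1+k_d θ_c)/[θ_c·(Y k − k_d) − 1] = 52.2 × (1 + 0.0560 × 19.5) / [19.5 × (0.317 × 9.54 − 0.0560) − 1] = 109.2 / 56.88 = 1.920 mg/L.

S ≈ 1.92 mg/L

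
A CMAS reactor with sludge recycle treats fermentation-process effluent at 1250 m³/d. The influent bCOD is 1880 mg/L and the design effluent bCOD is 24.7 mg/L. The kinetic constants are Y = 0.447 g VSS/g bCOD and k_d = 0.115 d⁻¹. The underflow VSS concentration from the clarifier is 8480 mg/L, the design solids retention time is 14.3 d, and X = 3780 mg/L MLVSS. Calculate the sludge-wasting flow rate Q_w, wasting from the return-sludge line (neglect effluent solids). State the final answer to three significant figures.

Rearranging the biomass balance for a CMAS with decay, V = Y·Q·ΔS·θ_c / [X·(1+k_d θ_c)] = 0.447 × 1250 × (1880 − 24.7) × 14.3 / [3780 × (1 + 0.115 × 14.3)] = 1.48×10^7 / 9996 = 1483 m³.
Wasting from the return line (neglecting effluent solids): Q_w = V·X / (θ_c·X_r) = 1483 × 3780 / (14.3 × 8480) = 46.23 m³/d.

Q_w ≈ 46.2 m³/d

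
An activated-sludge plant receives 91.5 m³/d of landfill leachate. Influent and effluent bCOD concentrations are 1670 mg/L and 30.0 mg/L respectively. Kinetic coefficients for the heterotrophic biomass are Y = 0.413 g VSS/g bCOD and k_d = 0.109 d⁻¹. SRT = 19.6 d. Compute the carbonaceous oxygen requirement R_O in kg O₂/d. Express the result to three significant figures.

R_O ≈ 122 kg O₂/d

The observed yield is Y_obs = Y/(1 + k_d·θ_c) = 0.413 / (1 + 0.109 × 19.6) = 0.413 / 3.136 = 0.1317 g VSS per g bCOD removed.
Q·(S₀ − S) = 91.5 × (1670 − 30.0) × 10⁻³ = 150.1 kg/d removed.
Net sludge production P_X = 0.1317 × 150.1 = 19.76 kg VSS/d.
R_O = Q·ΔS − 1.42 P_X = 150.1 − 28.06 = 122.0 kg O₂/d.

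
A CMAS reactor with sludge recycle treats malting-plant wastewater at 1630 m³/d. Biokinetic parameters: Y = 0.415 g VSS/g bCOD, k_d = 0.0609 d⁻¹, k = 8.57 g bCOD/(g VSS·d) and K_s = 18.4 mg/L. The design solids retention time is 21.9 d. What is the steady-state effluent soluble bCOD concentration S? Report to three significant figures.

Effluent substrate depends only on kinetics and SRT: S = K_s(1 + k_d θ_c) / [θ_c(Yk − k_d) − 1] = 18.4 × (1 + 0.0609 × 21.9) / [21.9 × (0.415 × 8.57 − 0.0609) − 1] = 42.94 / 75.55 = 0.5683 mg/L.

S ≈ 0.568 mg/L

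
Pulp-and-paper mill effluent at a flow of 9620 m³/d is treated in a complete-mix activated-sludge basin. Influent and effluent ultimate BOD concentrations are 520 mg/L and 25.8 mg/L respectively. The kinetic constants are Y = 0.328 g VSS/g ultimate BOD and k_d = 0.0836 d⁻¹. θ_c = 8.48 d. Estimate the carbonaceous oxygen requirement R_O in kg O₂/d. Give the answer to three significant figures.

R_O ≈ 3460 kg O₂/d

Observed yield with endogenous decay: Y_obs = Y / (1 + k_d·θ_c) = 0.328 / (1 + 0.0836 × 8.48) = 0.328 / 1.709 = 0.1919 g VSS/g ultimate BOD.
ΔS = 520 − 25.8 = 494.2 mg/L, so the substrate removal rate is 9620 × 494.2/1000 = 4754 kg ultimate BOD/d.
P_X = Y_obs·Q·(S₀ − S) = 0.1919 × 4754 = 912.5 kg VSS/d.
R_O = Q·(S₀ − S) − 1.42·P_X = 4754 − 1.42 × 912.5 = 3458 kg O₂/d.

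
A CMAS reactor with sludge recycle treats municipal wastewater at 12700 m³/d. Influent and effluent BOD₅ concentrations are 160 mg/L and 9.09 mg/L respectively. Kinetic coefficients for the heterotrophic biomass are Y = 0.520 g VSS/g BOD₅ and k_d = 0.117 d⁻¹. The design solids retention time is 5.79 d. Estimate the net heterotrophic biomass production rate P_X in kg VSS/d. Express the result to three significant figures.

Observed yield with endogenous decay: Y_obs = Y / (1 + k_d·θ_c) = 0.520 / (1 + 0.117 × 5.79) = 0.520 / 1.677 = 0.3100 g VSS/g BOD₅.
Substrate removed = Q·(S₀ − S) = 12700 m³/d × (160 − 9.09) g/m³ = 1.92×10^6 g/d = 1917 kg/d.
Biomass produced: P_X = Y_obs·Q·ΔS = 0.3100 × 1917 ≈ 594.1 kg VSS/d.

P_X ≈ 594 kg VSS/d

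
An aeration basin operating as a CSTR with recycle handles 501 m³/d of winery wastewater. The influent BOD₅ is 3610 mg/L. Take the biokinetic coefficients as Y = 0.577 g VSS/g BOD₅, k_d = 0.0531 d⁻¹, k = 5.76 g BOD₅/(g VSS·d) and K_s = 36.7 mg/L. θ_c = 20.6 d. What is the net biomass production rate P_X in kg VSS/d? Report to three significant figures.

For a completely mixed reactor with recycle the Lawrence–McCarty relation gives S = K_s·(1 + k_d·θ_c) / [θ_c·(Y·k − k_d) − 1] = 36.7 × (1 + 0.0531 × 20.6) / [20.6 × (0.577 × 5.76 − 0.0531) − 1] = 76.84 / 66.37 = 1.158 mg/L.
Y_obs = Y / (1 + k_d θ_c) = 0.577 / (1 + 0.0531 × 20.6) = 0.577 / 2.094 = 0.2756.
Substrate removed = Q·(S₀ − S) = 501 m³/d × (3610 − 1.16) g/m³ = 1.81×10^6 g/d = 1808 kg/d.
So the net sludge growth is P_X = 0.2756 × 1808 = 498.2 kg VSS/d.

P_X ≈ 498 kg VSS/d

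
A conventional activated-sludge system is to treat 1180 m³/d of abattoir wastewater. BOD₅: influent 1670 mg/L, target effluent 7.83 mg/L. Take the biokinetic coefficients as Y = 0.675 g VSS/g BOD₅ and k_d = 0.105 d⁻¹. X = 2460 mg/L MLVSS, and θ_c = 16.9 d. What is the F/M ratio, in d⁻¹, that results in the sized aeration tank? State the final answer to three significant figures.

Rearranging the biomass balance for a CMAS with decay, V = Y·Q·ΔS·θ_c / [X·(1+k_d θ_c)] = 0.675 × 1180 × (1670 − 7.83) × 16.9 / [2460 × (1 + 0.105 × 16.9)] = 2.24×10^7 / 6825 = 3278 m³.
F/M = applied load / biomass = Q·S₀/(V·X) = 1180 × 1670 / (3278 × 2460) = 0.2444 d⁻¹.

F/M ≈ 0.244 d⁻¹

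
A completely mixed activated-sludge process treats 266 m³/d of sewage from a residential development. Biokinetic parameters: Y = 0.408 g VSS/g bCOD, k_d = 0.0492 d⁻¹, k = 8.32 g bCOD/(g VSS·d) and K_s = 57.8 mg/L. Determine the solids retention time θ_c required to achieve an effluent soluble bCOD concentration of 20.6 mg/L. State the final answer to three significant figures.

θ_c ≈ 1.19 d

At the target effluent, Y k S/(K_s+S) = 0.408×8.32×20.6/78.40 = 0.8919 d⁻¹.
1/θ_c = 0.8919 − 0.0492 = 0.8427 d⁻¹, so θ_c = 1.187 d.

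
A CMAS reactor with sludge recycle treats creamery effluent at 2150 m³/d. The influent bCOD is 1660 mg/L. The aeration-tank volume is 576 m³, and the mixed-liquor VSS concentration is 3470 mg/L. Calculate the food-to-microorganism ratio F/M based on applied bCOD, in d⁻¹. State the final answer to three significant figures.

F/M = Q·S₀ / (V·X) = 2150 × 1660 / (576.0 × 3470) = 1.786 g bCOD·(g VSS·d)⁻¹.

F/M ≈ 1.79 d⁻¹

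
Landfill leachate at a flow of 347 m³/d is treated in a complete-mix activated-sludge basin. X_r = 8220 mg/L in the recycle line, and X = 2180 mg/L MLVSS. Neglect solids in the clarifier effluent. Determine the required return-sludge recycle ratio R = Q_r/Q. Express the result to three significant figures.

R ≈ 0.361

R = Q_r/Q = X/(X_r − X) = 2180 / (8220 − 2180) = 0.3609.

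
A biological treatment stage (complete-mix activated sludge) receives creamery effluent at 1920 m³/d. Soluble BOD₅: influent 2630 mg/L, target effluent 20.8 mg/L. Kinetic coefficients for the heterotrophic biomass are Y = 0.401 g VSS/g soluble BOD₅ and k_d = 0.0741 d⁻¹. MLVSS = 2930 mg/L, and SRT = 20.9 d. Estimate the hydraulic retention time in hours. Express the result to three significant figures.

From the SRT design equation V = Y Q (S₀−S) θ_c / [X (1 + k_d θ_c)] = 0.401 × 1920 × (2630 − 20.8) × 20.9 / [2930 × (1 + 0.0741 × 20.9)] = 4.2×10^7 / 7468 = 5622 m³.
τ = V/Q = 5622/1920 = 2.928 d, or 70.28 h.

τ ≈ 70.3 h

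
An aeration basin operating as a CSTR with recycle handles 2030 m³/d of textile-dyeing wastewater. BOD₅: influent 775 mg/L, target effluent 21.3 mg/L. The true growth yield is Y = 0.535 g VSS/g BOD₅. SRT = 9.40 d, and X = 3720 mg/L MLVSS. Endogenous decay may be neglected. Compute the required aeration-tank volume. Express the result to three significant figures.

V ≈ 2070 m³

V·X = Y·Q·ΔS·θ_c gives V = 0.535 × 2030 × (775 − 21.3) × 9.40 / 3720 = 2068 m³.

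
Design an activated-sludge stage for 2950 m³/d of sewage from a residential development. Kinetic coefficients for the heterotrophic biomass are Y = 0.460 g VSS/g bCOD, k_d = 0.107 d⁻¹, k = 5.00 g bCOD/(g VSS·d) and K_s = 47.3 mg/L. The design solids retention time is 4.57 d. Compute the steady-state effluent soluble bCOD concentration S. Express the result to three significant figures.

S ≈ 7.81 mg/L

Effluent substrate depends only on kinetics and SRT: S = K_s(1 + k_d θ_c) / [θ_c(Yk − k_d) − 1] = 47.3 × (1 + 0.107 × 4.57) / [4.57 × (0.460 × 5.00 − 0.107) − 1] = 70.43 / 9.022 = 7.806 mg/L.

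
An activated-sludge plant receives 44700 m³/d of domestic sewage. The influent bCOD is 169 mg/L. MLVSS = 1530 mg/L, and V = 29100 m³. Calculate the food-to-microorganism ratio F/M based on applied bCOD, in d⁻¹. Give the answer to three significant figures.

F/M ≈ 0.170 d⁻¹

Food-to-microorganism ratio F/M = Q S₀ / (V X) = 44700 × 169 / (29100 × 1530) = 0.1697 d⁻¹.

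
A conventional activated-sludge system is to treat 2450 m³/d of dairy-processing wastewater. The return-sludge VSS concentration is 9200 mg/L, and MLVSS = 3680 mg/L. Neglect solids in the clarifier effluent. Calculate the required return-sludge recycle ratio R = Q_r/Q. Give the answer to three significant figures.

Mass balance around the secondary clarifier (neglecting effluent solids): R = X / (X_r − X) = 3680 / (9200 − 3680) = 0.6667.

R ≈ 0.667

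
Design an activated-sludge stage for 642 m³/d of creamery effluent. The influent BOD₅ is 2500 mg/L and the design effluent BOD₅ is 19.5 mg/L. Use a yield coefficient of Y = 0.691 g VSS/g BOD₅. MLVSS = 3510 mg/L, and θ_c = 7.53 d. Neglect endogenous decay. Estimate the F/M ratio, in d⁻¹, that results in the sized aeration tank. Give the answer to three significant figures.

F/M ≈ 0.194 d⁻¹

With k_d = 0 the design equation reduces to V = Y Q (S₀−S) θ_c / X = 0.691 × 642 × (2500 − 19.5) × 7.53 / 3510 = 2361 m³.
F/M = Q·S₀ / (V·X) = 642 × 2500 / (2361 × 3510) = 0.1937 g BOD₅·(g VSS·d)⁻¹.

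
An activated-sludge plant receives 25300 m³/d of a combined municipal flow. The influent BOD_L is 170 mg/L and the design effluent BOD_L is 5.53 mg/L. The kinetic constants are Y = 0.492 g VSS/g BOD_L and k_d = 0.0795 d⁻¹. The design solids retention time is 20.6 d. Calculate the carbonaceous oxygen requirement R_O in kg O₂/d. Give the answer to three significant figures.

Observed yield with endogenous decay: Y_obs = Y / (1 + k_d·θ_c) = 0.492 / (1 + 0.0795 × 20.6) = 0.492 / 2.638 = 0.1865 g VSS/g BOD_L.
Mass of BOD_L removed per day: Q(S₀ − S) = 25300 × 164.5 g/m³ = 4161 kg/d.
P_X = Y_obs·Q·(S₀ − S) = 0.1865 × 4161 = 776.2 kg VSS/d.
R_O = Q·ΔS − 1.42 P_X = 4161 − 1102 = 3059 kg O₂/d.

R_O ≈ 3060 kg O₂/d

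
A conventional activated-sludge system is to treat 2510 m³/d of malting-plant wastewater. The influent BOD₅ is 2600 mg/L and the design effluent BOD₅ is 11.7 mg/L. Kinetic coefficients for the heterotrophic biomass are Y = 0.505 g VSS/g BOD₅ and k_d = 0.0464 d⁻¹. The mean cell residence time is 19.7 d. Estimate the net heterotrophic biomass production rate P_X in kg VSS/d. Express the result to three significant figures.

Correct the yield for decay: Y_obs = Y/(1 + k_d θ_c) = 0.505 / (1 + 0.0464 × 19.7) = 0.505 / 1.914 = 0.2638.
Mass of BOD₅ removed per day: Q(S₀ − S) = 2510 × 2588 g/m³ = 6497 kg/d.
So the net sludge growth is P_X = 0.2638 × 6497 = 1714 kg VSS/d.

P_X ≈ 1710 kg VSS/d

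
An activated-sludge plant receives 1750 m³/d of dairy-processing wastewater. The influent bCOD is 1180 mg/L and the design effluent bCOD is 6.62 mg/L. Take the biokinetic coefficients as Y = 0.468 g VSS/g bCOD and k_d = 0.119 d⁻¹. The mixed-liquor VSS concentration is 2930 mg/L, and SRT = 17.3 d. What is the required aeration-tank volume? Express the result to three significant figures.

V ≈ 1860 m³

Rearranging the biomass balance for a CMAS with decay, V = Y·Q·ΔS·θ_c / [X·(1+k_d θ_c)] = 0.468 × 1750 × (1180 − 6.62) × 17.3 / [2930 × (1 + 0.119 × 17.3)] = 1.66×10^7 / 8962 = 1855 m³.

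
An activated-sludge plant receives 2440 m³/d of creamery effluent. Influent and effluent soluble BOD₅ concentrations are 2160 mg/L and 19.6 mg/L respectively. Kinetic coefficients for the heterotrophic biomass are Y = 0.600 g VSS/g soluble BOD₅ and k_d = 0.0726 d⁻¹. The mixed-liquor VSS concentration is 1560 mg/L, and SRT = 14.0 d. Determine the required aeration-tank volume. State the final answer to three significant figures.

V ≈ 13900 m³

From the SRT design equation V = Y Q (S₀−S) θ_c / [X (1 + k_d θ_c)] = 0.600 × 2440 × (2160 − 19.6) × 14.0 / [1560 × (1 + 0.0726 × 14.0)] = 4.39×10^7 / 3146 = 13946 m³.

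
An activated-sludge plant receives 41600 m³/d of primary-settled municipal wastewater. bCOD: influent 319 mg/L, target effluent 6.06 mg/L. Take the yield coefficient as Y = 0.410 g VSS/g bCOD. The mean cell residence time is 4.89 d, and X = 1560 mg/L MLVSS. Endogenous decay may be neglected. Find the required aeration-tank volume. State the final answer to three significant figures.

V ≈ 16700 m³

With k_d = 0 the design equation reduces to V = Y Q (S₀−S) θ_c / X = 0.410 × 41600 × (319 − 6.06) × 4.89 / 1560 = 16731 m³.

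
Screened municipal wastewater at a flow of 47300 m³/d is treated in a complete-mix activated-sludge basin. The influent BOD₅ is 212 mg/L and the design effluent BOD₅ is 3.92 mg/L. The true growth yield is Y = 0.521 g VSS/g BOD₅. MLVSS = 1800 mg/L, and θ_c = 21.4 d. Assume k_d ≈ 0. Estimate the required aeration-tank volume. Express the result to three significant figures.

V ≈ 61000 m³

With k_d = 0 the design equation reduces to V = Y Q (S₀−S) θ_c / X = 0.521 × 47300 × (212 − 3.92) × 21.4 / 1800 = 60964 m³.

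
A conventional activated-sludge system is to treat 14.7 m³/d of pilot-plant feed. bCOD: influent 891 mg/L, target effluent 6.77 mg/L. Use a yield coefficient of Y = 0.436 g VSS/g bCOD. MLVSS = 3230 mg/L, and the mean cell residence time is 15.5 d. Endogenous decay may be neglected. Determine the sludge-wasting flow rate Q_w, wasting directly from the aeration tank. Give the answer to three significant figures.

Q_w ≈ 1.75 m³/d

Biomass mass balance (decay neglected): V·X = Y·Q·(S₀ − S)·θ_c, so V = 0.436 × 14.7 × (891 − 6.77) × 15.5 / 3230 = 27.20 m³.
For wasting at MLVSS concentration, Q_w = V/θ_c = 27.20/15.5 = 1.755 m³/d.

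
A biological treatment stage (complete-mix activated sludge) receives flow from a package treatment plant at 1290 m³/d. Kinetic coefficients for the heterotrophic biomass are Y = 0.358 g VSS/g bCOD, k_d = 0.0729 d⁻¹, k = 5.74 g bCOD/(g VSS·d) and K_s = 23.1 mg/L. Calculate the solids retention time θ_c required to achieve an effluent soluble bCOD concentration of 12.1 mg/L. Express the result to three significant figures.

θ_c ≈ 1.58 d

From 1/θ_c = Y·k·S/(K_s + S) − k_d: Y·k·S/(K_s+S) = 0.358 × 5.74 × 12.1 / (23.1 + 12.1) = 0.7064 d⁻¹.
θ_c = 1/(μ − k_d) = 1/(0.7064 − 0.0729) = 1/0.6335 = 1.579 d.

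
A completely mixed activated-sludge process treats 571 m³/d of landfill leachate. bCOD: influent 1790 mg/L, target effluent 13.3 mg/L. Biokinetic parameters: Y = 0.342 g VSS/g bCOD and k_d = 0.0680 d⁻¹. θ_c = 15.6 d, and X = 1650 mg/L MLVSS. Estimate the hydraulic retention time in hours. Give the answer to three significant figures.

Steady-state biomass mass balance: V·X·(1 + k_d·θ_c) = Y·Q·(S₀ − S)·θ_c, so V = 0.342 × 571 × (1790 − 13.3) × 15.6 / [1650 × (1 + 0.0680 × 15.6)] = 5.41×10^6 / 3400 = 1592 m³.
HRT = V/Q = 1592 m³ / 571 m³·d⁻¹ = 2.788 d × 24 = 66.90 h.

τ ≈ 66.9 h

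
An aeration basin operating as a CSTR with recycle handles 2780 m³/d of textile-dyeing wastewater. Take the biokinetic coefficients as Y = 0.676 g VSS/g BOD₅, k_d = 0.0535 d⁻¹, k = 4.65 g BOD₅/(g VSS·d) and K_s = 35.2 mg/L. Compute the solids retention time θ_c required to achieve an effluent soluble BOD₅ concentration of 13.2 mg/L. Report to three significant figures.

At the target effluent, Y k S/(K_s+S) = 0.676×4.65×13.2/48.40 = 0.8573 d⁻¹.
1/θ_c = 0.8573 − 0.0535 = 0.8038 d⁻¹, so θ_c = 1.244 d.

θ_c ≈ 1.24 d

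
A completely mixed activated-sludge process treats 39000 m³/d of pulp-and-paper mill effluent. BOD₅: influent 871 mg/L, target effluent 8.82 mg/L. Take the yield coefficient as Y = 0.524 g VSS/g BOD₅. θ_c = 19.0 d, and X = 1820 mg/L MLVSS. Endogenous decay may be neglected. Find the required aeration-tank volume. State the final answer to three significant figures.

With k_d = 0 the design equation reduces to V = Y Q (S₀−S) θ_c / X = 0.524 × 39000 × (871 − 8.82) × 19.0 / 1820 = 183940 m³.

V ≈ 184000 m³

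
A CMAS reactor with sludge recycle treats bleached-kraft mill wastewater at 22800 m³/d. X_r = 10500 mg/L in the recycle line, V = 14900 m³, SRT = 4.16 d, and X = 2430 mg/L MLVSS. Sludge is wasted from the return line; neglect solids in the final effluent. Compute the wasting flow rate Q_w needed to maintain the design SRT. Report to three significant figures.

θ_c = V·X/(Q_w·X_r) when wasting from the recycle, so Q_w = V·X/(θ_c·X_r) = 14900 × 2430 / (4.16 × 10500) = 828.9 m³/d.

Q_w ≈ 829 m³/d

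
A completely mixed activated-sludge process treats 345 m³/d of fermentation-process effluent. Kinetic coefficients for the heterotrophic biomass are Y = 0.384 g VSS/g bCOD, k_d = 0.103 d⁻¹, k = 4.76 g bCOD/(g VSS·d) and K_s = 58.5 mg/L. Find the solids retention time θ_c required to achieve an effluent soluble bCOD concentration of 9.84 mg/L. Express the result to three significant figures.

At the target effluent, Y k S/(K_s+S) = 0.384×4.76×9.84/68.34 = 0.2632 d⁻¹.
1/θ_c = 0.2632 − 0.103 = 0.1602 d⁻¹, so θ_c = 6.243 d.

θ_c ≈ 6.24 d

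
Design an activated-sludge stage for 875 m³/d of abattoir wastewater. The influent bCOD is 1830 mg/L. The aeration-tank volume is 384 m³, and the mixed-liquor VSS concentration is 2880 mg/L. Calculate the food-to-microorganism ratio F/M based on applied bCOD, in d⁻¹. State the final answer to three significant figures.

Food-to-microorganism ratio F/M = Q S₀ / (V X) = 875 × 1830 / (384.0 × 2880) = 1.448 d⁻¹.

F/M ≈ 1.45 d⁻¹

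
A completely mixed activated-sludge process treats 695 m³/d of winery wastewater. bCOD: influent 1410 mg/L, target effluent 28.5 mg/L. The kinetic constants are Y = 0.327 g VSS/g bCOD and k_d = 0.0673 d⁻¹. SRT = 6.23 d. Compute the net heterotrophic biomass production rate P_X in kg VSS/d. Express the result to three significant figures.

Correct the yield for decay: Y_obs = Y/(1 + k_d θ_c) = 0.327 / (1 + 0.0673 × 6.23) = 0.327 / 1.419 = 0.2304.
ΔS = 1410 − 28.5 = 1382 mg/L, so the substrate removal rate is 695 × 1382/1000 = 960.1 kg bCOD/d.
So the net sludge growth is P_X = 0.2304 × 960.1 = 221.2 kg VSS/d.

P_X ≈ 221 kg VSS/d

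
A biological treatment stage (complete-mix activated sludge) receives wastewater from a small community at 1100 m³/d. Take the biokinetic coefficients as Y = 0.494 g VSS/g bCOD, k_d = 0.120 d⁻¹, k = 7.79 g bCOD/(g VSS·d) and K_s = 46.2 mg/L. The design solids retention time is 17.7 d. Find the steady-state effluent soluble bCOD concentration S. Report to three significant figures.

Effluent substrate depends only on kinetics and SRT: S = K_s(1 + k_d θ_c) / [θ_c(Yk − k_d) − 1] = 46.2 × (1 + 0.120 × 17.7) / [17.7 × (0.494 × 7.79 − 0.120) − 1] = 144.3 / 64.99 = 2.221 mg/L.

S ≈ 2.22 mg/L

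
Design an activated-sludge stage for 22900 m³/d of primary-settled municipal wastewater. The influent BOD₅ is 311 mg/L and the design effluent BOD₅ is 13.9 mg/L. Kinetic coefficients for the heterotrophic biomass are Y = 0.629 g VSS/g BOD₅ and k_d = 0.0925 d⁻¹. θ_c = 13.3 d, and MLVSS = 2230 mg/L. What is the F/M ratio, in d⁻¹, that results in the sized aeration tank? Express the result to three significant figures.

Rearranging the biomass balance for a CMAS with decay, V = Y·Q·ΔS·θ_c / [X·(1+k_d θ_c)] = 0.629 × 22900 × (311 − 13.9) × 13.3 / [2230 × (1 + 0.0925 × 13.3)] = 5.69×10^7 / 4973 = 11444 m³.
F/M = Q·S₀ / (V·X) = 22900 × 311 / (11444 × 2230) = 0.2791 g BOD₅·(g VSS·d)⁻¹.

F/M ≈ 0.279 d⁻¹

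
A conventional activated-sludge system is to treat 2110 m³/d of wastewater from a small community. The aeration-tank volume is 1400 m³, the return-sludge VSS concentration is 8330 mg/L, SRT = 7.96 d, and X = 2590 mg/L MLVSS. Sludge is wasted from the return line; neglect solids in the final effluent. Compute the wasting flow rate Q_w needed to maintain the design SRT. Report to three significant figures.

Q_w ≈ 54.7 m³/d

θ_c = V·X/(Q_w·X_r) when wasting from the recycle, so Q_w = V·X/(θ_c·X_r) = 1400 × 2590 / (7.96 × 8330) = 54.69 m³/d.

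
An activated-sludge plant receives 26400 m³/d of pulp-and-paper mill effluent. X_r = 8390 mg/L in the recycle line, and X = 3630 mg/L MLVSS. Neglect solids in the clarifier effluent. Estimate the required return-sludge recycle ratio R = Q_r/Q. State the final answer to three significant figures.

R = Q_r/Q = X/(X_r − X) = 3630 / (8390 − 3630) = 0.7626.

R ≈ 0.763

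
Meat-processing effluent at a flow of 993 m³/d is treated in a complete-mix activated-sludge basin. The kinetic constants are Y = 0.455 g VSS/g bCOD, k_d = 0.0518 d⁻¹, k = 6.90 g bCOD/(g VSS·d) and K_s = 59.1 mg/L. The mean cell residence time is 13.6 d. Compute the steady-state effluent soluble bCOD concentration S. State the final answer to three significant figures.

For a completely mixed reactor with recycle the Lawrence–McCarty relation gives S = K_s·(1 + k_d·θ_c) / [θ_c·(Y·k − k_d) − 1] = 59.1 × (1 + 0.0518 × 13.6) / [13.6 × (0.455 × 6.90 − 0.0518) − 1] = 100.7 / 40.99 = 2.457 mg/L.

S ≈ 2.46 mg/L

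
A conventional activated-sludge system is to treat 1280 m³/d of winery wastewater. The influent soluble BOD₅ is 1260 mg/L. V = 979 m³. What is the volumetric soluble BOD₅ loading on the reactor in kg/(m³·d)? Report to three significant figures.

Volumetric loading L_v = Q·S₀ / V = 1280 × 1260 g/m³ / 979.0 m³ = 1647 g/(m³·d) = 1.647 kg soluble BOD₅/(m³·d).

L_v ≈ 1.65 kg soluble BOD₅/(m³·d)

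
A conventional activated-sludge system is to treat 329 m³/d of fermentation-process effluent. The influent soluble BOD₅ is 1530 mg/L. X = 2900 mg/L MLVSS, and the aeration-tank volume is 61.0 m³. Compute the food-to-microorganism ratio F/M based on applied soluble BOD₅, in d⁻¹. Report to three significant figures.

Food-to-microorganism ratio F/M = Q S₀ / (V X) = 329 × 1530 / (61.00 × 2900) = 2.846 d⁻¹.

F/M ≈ 2.85 d⁻¹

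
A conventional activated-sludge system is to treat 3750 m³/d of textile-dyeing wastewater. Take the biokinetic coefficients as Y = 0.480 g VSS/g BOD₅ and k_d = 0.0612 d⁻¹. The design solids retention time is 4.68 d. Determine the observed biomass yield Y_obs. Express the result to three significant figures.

Y_obs ≈ 0.373 g VSS/g BOD₅

Y_obs = Y / (1 + k_d θ_c) = 0.480 / (1 + 0.0612 × 4.68) = 0.480 / 1.286 = 0.3731.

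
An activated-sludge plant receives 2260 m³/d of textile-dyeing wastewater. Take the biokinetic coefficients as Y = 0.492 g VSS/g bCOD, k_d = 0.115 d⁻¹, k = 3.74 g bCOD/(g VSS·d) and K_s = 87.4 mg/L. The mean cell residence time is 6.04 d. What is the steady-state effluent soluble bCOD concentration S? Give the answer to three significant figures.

For a completely mixed reactor with recycle the Lawrence–McCarty relation gives S = K_s·(1 + k_d·θ_c) / [θ_c·(Y·k − k_d) − 1] = 87.4 × (1 + 0.115 × 6.04) / [6.04 × (0.492 × 3.74 − 0.115) − 1] = 148.1 / 9.419 = 15.72 mg/L.

S ≈ 15.7 mg/L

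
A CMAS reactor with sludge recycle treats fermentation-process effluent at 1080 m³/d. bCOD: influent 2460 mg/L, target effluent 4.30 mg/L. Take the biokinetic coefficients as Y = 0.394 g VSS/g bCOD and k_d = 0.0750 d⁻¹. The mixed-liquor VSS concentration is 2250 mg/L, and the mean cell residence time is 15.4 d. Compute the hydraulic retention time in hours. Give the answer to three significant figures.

τ ≈ 73.8 h

Rearranging the biomass balance for a CMAS with decay, V = Y·Q·ΔS·θ_c / [X·(1+k_d θ_c)] = 0.394 × 1080 × (2460 − 4.30) × 15.4 / [2250 × (1 + 0.0750 × 15.4)] = 1.61×10^7 / 4849 = 3319 m³.
HRT = V/Q = 3319 m³ / 1080 m³·d⁻¹ = 3.073 d × 24 = 73.75 h.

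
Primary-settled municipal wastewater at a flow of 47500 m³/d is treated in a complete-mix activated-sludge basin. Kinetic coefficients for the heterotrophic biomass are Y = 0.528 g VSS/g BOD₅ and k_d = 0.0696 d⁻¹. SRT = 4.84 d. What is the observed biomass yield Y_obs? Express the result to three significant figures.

Y_obs ≈ 0.395 g VSS/g BOD₅

Y_obs = Y / (1 + k_d θ_c) = 0.528 / (1 + 0.0696 × 4.84) = 0.528 / 1.337 = 0.3950.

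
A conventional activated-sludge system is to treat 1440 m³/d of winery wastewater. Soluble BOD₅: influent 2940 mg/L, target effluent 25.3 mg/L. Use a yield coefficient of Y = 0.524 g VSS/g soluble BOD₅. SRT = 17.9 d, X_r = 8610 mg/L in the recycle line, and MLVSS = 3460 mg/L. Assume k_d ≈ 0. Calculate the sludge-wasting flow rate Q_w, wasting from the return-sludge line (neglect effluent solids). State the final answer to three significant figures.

With k_d = 0 the design equation reduces to V = Y Q (S₀−S) θ_c / X = 0.524 × 1440 × (2940 − 25.3) × 17.9 / 3460 = 11378 m³.
θ_c = V·X/(Q_w·X_r) when wasting from the recycle, so Q_w = V·X/(θ_c·X_r) = 11378 × 3460 / (17.9 × 8610) = 255.4 m³/d.

Q_w ≈ 255 m³/d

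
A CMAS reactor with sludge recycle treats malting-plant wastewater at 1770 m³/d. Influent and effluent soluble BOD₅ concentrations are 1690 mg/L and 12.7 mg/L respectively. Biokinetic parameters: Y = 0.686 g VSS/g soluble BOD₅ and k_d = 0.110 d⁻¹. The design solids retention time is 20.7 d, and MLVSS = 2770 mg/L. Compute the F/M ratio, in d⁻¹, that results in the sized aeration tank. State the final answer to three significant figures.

F/M ≈ 0.233 d⁻¹

Rearranging the biomass balance for a CMAS with decay, V = Y·Q·ΔS·θ_c / [X·(1+k_d θ_c)] = 0.686 × 1770 × (1690 − 12.7) × 20.7 / [2770 × (1 + 0.110 × 20.7)] = 4.22×10^7 / 9077 = 4644 m³.
F/M = Q·S₀ / (V·X) = 1770 × 1690 / (4644 × 2770) = 0.2325 g soluble BOD₅·(g VSS·d)⁻¹.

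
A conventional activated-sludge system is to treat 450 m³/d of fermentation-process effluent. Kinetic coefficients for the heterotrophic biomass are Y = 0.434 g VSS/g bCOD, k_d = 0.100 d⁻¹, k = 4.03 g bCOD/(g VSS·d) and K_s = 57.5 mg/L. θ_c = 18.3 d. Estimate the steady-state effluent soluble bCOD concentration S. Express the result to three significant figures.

S ≈ 5.58 mg/L

Effluent substrate depends only on kinetics and SRT: S = K_s(1 + k_d θ_c) / [θ_c(Yk − k_d) − 1] = 57.5 × (1 + 0.100 × 18.3) / [18.3 × (0.434 × 4.03 − 0.100) − 1] = 162.7 / 29.18 = 5.577 mg/L.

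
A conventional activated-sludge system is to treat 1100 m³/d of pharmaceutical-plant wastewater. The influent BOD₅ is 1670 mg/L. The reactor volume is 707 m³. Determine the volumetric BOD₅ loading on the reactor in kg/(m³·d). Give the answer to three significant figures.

Applied BOD₅ load per unit volume = Q·S₀/V = (1100 × 1670/1000)/707.0 = 2.598 kg BOD₅·m⁻³·d⁻¹.

L_v ≈ 2.60 kg BOD₅/(m³·d)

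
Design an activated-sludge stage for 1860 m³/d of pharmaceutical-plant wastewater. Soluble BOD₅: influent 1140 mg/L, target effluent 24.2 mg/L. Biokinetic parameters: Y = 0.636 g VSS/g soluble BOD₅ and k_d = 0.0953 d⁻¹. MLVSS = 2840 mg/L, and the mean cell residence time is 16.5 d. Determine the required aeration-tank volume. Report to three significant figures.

V ≈ 2980 m³

From the SRT design equation V = Y Q (S₀−S) θ_c / [X (1 + k_d θ_c)] = 0.636 × 1860 × (1140 − 24.2) × 16.5 / [2840 × (1 + 0.0953 × 16.5)] = 2.18×10^7 / 7306 = 2981 m³.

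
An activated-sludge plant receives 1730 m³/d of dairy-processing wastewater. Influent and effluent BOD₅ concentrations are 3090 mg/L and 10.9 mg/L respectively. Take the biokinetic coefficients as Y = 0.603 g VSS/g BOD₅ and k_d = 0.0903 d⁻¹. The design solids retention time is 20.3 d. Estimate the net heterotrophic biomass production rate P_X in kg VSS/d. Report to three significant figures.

Correct the yield for decay: Y_obs = Y/(1 + k_d θ_c) = 0.603 / (1 + 0.0903 × 20.3) = 0.603 / 2.833 = 0.2128.
Mass of BOD₅ removed per day: Q(S₀ − S) = 1730 × 3079 g/m³ = 5327 kg/d.
Biomass produced: P_X = Y_obs·Q·ΔS = 0.2128 × 5327 ≈ 1134 kg VSS/d.

P_X ≈ 1130 kg VSS/d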